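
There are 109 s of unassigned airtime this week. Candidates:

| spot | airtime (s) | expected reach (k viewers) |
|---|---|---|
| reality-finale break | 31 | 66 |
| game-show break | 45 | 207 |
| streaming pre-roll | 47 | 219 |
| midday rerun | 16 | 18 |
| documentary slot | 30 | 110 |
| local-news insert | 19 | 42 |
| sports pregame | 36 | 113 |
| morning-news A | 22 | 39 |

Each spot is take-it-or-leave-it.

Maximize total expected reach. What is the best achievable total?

By expected reach per s: streaming pre-roll 4.66, game-show break 4.60, documentary slot 3.67 lead.
Best packing: game-show break + streaming pre-roll + midday rerun — 108 s, 444 total.
No other feasible combination exceeds 444.

444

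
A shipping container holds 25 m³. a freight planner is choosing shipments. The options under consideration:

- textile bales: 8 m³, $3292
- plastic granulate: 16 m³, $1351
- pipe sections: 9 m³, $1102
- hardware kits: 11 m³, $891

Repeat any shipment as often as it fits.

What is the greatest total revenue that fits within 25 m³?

9876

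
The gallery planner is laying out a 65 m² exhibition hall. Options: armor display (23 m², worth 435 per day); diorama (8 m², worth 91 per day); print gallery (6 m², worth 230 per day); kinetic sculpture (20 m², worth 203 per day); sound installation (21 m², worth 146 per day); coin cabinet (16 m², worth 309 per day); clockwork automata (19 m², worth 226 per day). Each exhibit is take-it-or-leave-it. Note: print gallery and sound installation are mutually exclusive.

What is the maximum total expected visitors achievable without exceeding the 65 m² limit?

The ratio ordering already packs tightly: armor display + print gallery + coin cabinet + clockwork automata, 64 m², 1200.
The spare 1 m² is too small for any remaining exhibit, and no feasible exchange beats 1200.

1200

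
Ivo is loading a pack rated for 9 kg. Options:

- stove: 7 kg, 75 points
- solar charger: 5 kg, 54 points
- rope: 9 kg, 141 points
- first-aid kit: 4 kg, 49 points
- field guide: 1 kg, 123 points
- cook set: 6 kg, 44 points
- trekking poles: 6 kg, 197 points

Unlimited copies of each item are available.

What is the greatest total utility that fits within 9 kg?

1107

Taking 9×field guide: 9 kg used, 1107 in utility.
That's the maximum — no swap from here does better than 1107.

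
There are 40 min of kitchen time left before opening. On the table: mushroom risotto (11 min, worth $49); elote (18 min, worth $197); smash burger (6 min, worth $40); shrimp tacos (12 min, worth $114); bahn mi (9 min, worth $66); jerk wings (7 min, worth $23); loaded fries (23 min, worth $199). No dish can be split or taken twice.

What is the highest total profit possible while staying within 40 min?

Ranking by ratio (profit/min): elote 10.94, shrimp tacos 9.50, loaded fries 8.65.
Elote + shrimp tacos + bahn mi uses 39 of the 40 min and totals 377.

377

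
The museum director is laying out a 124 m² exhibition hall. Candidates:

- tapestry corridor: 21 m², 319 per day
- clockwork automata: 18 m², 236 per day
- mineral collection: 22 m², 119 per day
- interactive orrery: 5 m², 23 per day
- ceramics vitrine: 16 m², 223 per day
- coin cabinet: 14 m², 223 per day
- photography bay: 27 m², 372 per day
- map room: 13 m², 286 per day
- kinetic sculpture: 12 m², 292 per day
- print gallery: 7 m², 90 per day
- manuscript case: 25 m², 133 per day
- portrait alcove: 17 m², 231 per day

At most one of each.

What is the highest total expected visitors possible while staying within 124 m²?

Greedy by ratio would take tapestry corridor + ceramics vitrine + coin cabinet + photography bay + map room + kinetic sculpture + portrait alcove: 120 m² used, total 1946.
The 14 m² tied up in coin cabinet is better spent on clockwork automata — total rises to 1959 (124 m²).
Tapestry corridor + clockwork automata + coin cabinet + photography bay + map room + kinetic sculpture + portrait alcove matches that 1959 at 122 m²; no feasible combination exceeds it.

1959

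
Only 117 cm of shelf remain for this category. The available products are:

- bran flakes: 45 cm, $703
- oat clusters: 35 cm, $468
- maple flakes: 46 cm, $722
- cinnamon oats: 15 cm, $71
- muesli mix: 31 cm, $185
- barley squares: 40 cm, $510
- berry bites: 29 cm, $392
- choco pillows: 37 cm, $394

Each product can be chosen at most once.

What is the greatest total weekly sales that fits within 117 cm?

Greedy by ratio would take bran flakes + maple flakes + cinnamon oats: 106 cm used, total 1496.
Dropping bran flakes and cinnamon oats frees 60 cm; slotting in barley squares + berry bites (69 cm) lifts the total to 1624 at 115 cm.
The closest alternative, bran flakes + barley squares + berry bites, reaches only 1605.

1624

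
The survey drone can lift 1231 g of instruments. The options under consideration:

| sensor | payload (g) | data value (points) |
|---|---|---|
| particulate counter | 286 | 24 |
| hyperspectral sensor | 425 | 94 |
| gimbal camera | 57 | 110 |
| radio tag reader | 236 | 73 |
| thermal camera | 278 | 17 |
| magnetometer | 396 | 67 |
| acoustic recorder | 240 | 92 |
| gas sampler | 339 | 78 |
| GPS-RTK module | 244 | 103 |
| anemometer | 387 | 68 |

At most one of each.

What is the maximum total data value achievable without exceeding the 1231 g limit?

472

By data value per g: gimbal camera 1.93, GPS-RTK module 0.42, acoustic recorder 0.38, radio tag reader 0.31 lead.
The ratio heuristic lands on gimbal camera + radio tag reader + acoustic recorder + gas sampler + GPS-RTK module (456) but leaves 115 g idle.
Replace gas sampler with hyperspectral sensor: the trade gains 16 net, giving 472 at 1202 g.
That's the maximum — no swap from here does better than 472.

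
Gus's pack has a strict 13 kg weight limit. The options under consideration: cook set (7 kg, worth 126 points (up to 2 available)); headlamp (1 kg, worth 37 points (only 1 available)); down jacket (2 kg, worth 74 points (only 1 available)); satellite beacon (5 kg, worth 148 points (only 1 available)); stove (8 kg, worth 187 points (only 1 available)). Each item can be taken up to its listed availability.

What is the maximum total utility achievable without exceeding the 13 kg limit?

335

Taking the top-ratio items first gives headlamp + down jacket + satellite beacon for 259 (8 kg).
Dropping headlamp and down jacket frees 3 kg; slotting in stove (8 kg) lifts the total to 335 at 13 kg.
No other feasible combination exceeds 335.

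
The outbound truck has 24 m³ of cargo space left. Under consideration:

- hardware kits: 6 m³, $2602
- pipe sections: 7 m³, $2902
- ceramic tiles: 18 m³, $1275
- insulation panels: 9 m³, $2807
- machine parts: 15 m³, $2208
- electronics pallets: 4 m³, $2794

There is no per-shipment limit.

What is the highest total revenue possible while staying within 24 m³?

16764

The ratio ordering already packs tightly: 6×electronics pallets, 24 m³, 16764.
No other feasible combination exceeds 16764.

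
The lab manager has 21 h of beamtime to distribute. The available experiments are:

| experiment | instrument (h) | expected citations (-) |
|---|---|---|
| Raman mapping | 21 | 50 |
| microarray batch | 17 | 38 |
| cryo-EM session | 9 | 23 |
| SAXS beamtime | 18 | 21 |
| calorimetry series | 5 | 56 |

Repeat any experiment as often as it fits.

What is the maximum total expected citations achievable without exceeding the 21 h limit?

Density check — calorimetry series 11.20, cryo-EM session 2.56, Raman mapping 2.38 are the best per h.
The ratio ordering already packs tightly: 4×calorimetry series, 20 h, 224.

224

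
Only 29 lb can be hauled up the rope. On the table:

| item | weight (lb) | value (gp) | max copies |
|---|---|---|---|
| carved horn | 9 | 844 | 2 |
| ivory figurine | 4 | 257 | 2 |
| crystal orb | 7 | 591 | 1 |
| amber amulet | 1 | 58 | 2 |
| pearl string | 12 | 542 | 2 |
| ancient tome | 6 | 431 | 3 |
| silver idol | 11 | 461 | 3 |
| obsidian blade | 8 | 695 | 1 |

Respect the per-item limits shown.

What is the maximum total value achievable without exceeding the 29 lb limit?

2536

Taking the top-ratio items first gives 2×carved horn + 2×amber amulet + obsidian blade for 2499 (28 lb).
Dropping 2×amber amulet and obsidian blade frees 10 lb; slotting in ivory figurine + crystal orb (11 lb) lifts the total to 2536 at 29 lb.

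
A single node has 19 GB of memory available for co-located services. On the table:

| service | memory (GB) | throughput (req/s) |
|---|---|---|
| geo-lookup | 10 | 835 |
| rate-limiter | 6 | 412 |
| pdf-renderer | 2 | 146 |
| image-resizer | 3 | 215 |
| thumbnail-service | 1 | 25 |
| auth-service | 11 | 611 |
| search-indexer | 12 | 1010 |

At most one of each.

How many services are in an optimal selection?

3

Optimal total is 1462.
One optimal bundle: geo-lookup + rate-limiter + image-resizer (19 GB).
Any selection reaching 1462 contains exactly 3 services.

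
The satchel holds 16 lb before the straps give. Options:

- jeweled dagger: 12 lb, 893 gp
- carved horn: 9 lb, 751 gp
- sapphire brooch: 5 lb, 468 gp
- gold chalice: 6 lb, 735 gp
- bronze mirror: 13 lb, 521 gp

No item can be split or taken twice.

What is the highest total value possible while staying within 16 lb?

1486

Greedy by ratio would take sapphire brooch + gold chalice: 11 lb used, total 1203.
The 5 lb tied up in sapphire brooch is better spent on carved horn — total rises to 1486 (15 lb).
Every other selection either busts 16 lb or fails to beat 1486.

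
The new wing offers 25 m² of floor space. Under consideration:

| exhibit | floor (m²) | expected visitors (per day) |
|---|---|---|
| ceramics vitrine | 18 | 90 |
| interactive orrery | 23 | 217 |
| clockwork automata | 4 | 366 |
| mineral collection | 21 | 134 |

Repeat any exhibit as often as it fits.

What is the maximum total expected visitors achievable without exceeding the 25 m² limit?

2196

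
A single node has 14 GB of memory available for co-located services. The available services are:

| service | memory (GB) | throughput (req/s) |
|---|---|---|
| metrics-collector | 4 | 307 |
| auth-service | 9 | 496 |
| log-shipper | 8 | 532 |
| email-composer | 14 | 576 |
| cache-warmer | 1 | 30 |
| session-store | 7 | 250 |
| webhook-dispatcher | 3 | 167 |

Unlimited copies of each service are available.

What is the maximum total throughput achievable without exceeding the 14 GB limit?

Taking 3×metrics-collector + 2×cache-warmer: 14 GB used, 981 in throughput.
Nothing else within 14 GB beats 981.

981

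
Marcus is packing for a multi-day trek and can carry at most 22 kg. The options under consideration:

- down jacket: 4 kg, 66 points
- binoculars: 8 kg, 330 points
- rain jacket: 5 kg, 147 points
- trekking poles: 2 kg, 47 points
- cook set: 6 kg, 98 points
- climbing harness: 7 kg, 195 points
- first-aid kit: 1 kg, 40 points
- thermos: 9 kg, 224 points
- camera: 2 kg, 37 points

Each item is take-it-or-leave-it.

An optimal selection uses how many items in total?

4

Optimal total is 719.
One optimal bundle: binoculars + rain jacket + trekking poles + climbing harness (22 kg).
All optima have 4 items.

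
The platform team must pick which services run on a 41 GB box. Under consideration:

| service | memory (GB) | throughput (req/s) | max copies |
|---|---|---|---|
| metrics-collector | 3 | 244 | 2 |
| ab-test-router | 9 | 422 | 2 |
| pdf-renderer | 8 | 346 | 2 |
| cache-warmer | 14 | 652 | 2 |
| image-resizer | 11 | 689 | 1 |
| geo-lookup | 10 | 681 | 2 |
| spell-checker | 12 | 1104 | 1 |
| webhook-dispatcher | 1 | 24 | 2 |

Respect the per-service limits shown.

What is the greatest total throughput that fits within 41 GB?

3010

A density-first pass picks 2×metrics-collector + 2×geo-lookup + spell-checker + 2×webhook-dispatcher — 3002 at 40 GB.
Replace geo-lookup with image-resizer: the trade gains 8 net, giving 3010 at 41 GB.
No other feasible combination exceeds 3010.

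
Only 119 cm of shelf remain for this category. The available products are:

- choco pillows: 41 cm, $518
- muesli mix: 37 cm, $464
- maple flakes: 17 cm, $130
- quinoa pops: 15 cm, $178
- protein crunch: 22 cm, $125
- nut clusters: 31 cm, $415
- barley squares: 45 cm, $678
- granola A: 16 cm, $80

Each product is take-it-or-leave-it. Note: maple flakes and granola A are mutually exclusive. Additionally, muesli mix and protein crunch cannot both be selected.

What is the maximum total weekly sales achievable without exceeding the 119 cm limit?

The ratio ordering already packs tightly: choco pillows + nut clusters + barley squares, 117 cm, 1611.
The spare 2 cm is too small for any remaining product, and no feasible exchange beats 1611.

1611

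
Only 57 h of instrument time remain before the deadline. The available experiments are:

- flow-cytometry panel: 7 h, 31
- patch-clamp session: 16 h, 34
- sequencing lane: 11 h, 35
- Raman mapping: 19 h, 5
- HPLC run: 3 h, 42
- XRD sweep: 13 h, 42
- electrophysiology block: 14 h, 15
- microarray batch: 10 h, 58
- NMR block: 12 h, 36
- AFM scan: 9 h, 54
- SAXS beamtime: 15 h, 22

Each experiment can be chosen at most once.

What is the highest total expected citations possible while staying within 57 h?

263

Greedy by ratio would take flow-cytometry panel + sequencing lane + HPLC run + XRD sweep + microarray batch + AFM scan: 53 h used, total 262.
The 11 h tied up in sequencing lane is better spent on NMR block — total rises to 263 (54 h).
Runner-up flow-cytometry panel + sequencing lane + HPLC run + XRD sweep + microarray batch + AFM scan tops out at 262.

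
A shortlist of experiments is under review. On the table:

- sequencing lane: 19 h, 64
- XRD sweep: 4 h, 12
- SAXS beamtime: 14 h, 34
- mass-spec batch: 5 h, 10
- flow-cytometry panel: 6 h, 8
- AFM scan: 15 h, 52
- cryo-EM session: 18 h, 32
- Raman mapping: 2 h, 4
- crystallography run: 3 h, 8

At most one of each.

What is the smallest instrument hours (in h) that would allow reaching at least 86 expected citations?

28

Need the lightest bundle worth ≥ 86.
sequencing lane + XRD sweep + mass-spec batch: 86 expected citations at 28 h.
No combination under 28 h hits 86.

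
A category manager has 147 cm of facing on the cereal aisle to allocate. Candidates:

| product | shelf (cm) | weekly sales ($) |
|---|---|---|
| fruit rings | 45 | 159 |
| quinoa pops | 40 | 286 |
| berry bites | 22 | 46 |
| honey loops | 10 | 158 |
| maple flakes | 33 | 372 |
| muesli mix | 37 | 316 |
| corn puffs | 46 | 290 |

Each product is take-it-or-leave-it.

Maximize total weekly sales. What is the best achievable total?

1178

Density check — honey loops 15.80, maple flakes 11.27, muesli mix 8.54 are the best per cm.
Quinoa pops + berry bites + honey loops + maple flakes + muesli mix uses 142 of the 147 cm and totals 1178.
Next best is honey loops + maple flakes + muesli mix + corn puffs at 1136 (126 cm) — short by 42.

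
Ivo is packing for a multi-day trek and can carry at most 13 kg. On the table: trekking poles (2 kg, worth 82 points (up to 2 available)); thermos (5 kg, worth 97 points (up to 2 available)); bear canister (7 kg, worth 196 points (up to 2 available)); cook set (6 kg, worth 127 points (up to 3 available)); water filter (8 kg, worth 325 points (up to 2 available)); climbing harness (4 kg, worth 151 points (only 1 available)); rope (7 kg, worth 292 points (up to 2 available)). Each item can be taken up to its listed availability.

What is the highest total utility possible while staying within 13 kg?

525

The ratio heuristic lands on 2×trekking poles + rope (456) but leaves 2 kg idle.
The 2 kg tied up in trekking poles is better spent on climbing harness — total rises to 525 (13 kg).
Every other selection either busts 13 kg or exceeds an availability limit or fails to beat 525.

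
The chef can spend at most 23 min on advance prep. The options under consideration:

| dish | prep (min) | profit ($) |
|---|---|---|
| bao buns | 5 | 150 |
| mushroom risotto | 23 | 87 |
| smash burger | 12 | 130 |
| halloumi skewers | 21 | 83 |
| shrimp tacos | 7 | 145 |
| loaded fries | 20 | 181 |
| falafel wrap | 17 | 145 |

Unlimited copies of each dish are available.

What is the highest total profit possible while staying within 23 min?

Best packing: 4×bao buns — 20 min, 600 total.
The spare 3 min is too small for any remaining dish, and no exchange beats 600.

600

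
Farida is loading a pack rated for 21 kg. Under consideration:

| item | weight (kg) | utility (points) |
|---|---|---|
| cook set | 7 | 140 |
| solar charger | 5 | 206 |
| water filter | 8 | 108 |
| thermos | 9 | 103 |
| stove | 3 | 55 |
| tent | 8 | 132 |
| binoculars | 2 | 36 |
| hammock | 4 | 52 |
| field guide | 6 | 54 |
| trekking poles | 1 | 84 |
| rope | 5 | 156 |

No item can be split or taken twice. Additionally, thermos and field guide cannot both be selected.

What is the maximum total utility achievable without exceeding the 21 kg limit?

The ratio ordering already packs tightly: cook set + solar charger + stove + trekking poles + rope, 21 kg, 641.
Nothing else feasible within 21 kg beats 641.

641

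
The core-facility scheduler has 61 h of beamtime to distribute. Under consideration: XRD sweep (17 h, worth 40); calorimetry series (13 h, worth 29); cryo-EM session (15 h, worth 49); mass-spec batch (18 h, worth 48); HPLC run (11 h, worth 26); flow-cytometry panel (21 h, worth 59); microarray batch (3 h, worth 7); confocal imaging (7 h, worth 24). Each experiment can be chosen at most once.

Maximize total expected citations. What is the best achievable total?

180

Best packing: cryo-EM session + mass-spec batch + flow-cytometry panel + confocal imaging — 61 h, 180 total.
That's the maximum — no swap from here does better than 180.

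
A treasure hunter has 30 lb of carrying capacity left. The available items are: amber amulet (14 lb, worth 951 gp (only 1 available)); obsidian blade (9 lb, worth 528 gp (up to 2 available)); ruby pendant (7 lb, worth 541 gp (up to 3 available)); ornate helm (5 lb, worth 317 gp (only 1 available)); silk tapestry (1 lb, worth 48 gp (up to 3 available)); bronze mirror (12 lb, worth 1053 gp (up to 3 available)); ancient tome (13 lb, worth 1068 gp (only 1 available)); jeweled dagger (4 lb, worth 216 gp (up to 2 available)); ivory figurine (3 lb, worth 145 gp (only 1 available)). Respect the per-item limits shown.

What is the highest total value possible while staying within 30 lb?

The ratio ordering already packs tightly: ornate helm + silk tapestry + 2×bronze mirror, 30 lb, 2471.

2471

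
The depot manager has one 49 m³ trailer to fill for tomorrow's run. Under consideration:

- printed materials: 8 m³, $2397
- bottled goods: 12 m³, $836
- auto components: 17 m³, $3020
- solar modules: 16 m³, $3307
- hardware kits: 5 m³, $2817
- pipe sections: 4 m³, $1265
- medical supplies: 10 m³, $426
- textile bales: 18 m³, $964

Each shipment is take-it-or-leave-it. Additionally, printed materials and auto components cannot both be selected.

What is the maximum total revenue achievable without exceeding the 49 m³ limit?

10622

The ratio ordering already packs tightly: printed materials + bottled goods + solar modules + hardware kits + pipe sections, 45 m³, 10622.
The spare 4 m³ is too small for any remaining shipment, and no feasible exchange beats 10622.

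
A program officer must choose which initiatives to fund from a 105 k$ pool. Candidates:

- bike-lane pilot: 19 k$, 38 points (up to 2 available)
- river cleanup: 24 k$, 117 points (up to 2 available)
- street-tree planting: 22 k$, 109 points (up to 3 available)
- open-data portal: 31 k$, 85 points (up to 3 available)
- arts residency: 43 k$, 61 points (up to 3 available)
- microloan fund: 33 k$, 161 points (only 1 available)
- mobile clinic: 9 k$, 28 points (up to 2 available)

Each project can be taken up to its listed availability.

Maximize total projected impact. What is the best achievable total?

The ratio heuristic lands on 3×street-tree planting + microloan fund (488) but leaves 6 k$ idle.
The 44 k$ tied up in 2×street-tree planting is better spent on 2×river cleanup — total rises to 504 (103 k$).
Every other selection either busts 105 k$ or exceeds an availability limit or fails to beat 504.

504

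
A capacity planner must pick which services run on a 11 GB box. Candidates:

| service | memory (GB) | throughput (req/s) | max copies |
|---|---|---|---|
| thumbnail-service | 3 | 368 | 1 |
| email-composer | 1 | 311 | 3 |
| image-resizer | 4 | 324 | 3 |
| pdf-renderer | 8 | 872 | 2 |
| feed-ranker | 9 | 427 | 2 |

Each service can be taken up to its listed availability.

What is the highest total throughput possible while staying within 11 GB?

Taking the top-ratio services first gives thumbnail-service + 3×email-composer + image-resizer for 1625 (10 GB).
The 7 GB tied up in thumbnail-service and image-resizer is better spent on pdf-renderer — total rises to 1805 (11 GB).
That's the maximum — no swap from here does better than 1805.

1805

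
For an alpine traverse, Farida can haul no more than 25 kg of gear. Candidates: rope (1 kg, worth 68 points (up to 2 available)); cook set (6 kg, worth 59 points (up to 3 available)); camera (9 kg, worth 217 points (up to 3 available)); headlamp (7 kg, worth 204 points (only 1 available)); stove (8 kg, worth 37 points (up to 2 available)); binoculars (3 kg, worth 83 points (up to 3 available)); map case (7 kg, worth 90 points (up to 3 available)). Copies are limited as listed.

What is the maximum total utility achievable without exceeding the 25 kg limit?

723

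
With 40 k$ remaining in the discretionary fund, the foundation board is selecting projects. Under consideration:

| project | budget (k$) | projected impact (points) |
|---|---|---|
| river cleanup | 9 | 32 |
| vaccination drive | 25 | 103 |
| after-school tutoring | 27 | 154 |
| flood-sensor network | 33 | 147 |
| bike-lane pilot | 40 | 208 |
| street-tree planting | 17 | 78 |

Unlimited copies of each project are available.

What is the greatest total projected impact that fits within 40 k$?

208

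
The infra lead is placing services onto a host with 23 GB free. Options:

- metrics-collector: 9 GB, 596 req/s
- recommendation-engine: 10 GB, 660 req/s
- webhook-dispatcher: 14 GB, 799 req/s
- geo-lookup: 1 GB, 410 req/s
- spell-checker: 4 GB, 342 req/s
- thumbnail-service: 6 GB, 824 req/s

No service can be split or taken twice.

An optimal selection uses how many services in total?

Best achievable throughput is 2236.
For example recommendation-engine + geo-lookup + spell-checker + thumbnail-service achieves it, using 21 GB.
Any selection reaching 2236 contains exactly 4 services.

4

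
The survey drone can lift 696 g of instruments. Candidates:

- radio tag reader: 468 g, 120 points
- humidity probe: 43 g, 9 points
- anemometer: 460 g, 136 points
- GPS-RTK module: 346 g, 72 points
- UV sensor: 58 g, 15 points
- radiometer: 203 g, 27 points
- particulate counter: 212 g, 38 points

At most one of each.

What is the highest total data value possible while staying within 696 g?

A density-first pass picks humidity probe + anemometer + UV sensor — 160 at 561 g.
Replace humidity probe and UV sensor with particulate counter: the trade gains 14 net, giving 174 at 672 g.
Every other selection either busts 696 g or fails to beat 174.

174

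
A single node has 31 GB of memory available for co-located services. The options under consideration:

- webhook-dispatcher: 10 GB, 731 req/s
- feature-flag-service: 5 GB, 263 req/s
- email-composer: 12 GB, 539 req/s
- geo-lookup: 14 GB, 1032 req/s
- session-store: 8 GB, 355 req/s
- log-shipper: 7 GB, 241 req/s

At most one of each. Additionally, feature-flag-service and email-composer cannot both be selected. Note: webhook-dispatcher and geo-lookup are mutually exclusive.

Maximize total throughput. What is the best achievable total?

Ranking by ratio (throughput/GB): geo-lookup 73.71, webhook-dispatcher 73.10, feature-flag-service 52.60, email-composer 44.92.
Best packing: feature-flag-service + geo-lookup + session-store — 27 GB, 1650 total.

1650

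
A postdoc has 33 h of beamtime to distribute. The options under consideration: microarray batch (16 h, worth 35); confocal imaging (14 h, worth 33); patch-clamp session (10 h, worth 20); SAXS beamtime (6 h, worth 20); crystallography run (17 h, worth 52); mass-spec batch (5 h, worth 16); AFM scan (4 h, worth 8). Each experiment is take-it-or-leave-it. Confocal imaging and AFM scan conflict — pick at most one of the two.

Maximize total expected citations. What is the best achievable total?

Best packing: SAXS beamtime + crystallography run + mass-spec batch + AFM scan — 32 h, 96 total.

96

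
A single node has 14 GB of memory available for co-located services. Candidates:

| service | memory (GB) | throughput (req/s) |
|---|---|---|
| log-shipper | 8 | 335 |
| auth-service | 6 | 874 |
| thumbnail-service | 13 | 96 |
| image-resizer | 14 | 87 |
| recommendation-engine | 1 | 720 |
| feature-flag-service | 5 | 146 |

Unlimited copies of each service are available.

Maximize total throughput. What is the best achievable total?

10080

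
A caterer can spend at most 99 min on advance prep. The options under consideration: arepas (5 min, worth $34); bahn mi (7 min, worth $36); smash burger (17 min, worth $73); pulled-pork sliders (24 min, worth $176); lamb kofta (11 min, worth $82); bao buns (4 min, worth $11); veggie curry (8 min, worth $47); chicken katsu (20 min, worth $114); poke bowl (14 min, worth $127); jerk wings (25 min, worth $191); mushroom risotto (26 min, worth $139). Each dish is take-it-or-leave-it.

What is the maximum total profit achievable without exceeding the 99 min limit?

Ranking by ratio (profit/min): poke bowl 9.07, jerk wings 7.64, lamb kofta 7.45.
The ratio heuristic lands on arepas + bahn mi + pulled-pork sliders + lamb kofta + bao buns + veggie curry + poke bowl + jerk wings (704) but leaves 1 min idle.
The 19 min tied up in bahn mi and bao buns and veggie curry is better spent on chicken katsu — total rises to 724 (99 min).
No other feasible combination exceeds 724.

724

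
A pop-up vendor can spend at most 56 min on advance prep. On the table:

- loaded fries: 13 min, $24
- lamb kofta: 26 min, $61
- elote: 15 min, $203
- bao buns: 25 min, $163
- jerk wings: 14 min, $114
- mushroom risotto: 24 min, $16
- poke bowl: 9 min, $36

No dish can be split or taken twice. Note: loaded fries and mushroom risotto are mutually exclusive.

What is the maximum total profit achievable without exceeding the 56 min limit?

Best packing: elote + bao buns + jerk wings — 54 min, 480 total.

480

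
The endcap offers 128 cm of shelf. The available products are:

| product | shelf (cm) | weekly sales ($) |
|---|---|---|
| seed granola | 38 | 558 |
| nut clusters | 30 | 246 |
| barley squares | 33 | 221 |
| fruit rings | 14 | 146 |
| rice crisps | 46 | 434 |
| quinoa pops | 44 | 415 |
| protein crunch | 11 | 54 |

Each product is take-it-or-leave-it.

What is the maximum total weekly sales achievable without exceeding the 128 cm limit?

1407

A density-first pass picks seed granola + nut clusters + fruit rings + rice crisps — 1384 at 128 cm.
Replace nut clusters and fruit rings with quinoa pops: the trade gains 23 net, giving 1407 at 128 cm.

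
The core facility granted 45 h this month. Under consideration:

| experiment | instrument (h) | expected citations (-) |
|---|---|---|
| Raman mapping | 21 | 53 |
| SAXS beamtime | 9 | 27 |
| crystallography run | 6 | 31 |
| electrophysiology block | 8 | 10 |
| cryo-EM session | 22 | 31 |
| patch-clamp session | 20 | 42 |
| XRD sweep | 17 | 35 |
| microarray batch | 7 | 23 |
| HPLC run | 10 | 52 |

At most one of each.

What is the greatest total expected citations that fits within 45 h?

159

The ratio heuristic lands on SAXS beamtime + crystallography run + electrophysiology block + microarray batch + HPLC run (143) but leaves 5 h idle.
Replace SAXS beamtime and electrophysiology block with Raman mapping: the trade gains 16 net, giving 159 at 44 h.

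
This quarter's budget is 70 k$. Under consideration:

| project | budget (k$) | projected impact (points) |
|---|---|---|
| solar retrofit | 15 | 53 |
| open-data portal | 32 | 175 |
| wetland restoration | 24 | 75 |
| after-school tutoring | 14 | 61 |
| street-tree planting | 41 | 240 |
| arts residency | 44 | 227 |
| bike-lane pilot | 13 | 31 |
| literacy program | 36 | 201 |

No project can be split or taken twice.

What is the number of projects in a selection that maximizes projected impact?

2

Best achievable projected impact is 376.
For example open-data portal + literacy program achieves it, using 68 k$.
Any selection reaching 376 contains exactly 2 projects.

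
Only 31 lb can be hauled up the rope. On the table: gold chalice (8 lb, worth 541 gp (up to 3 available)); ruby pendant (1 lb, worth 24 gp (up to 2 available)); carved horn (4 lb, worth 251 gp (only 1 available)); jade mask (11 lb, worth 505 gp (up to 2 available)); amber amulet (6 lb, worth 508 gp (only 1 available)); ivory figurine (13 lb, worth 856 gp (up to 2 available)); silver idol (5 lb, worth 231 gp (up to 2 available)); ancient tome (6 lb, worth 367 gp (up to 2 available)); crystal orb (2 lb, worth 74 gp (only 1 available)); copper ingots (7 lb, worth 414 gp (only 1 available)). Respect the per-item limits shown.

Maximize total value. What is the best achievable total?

Density check — amber amulet 84.67, gold chalice 67.62, ivory figurine 65.85 are the best per lb.
Greedy by ratio would take 3×gold chalice + ruby pendant + amber amulet: 31 lb used, total 2155.
Dropping 2×gold chalice and ruby pendant frees 17 lb; slotting in carved horn + ivory figurine (17 lb) lifts the total to 2156 at 31 lb.
That's the maximum — no swap from here does better than 2156.

2156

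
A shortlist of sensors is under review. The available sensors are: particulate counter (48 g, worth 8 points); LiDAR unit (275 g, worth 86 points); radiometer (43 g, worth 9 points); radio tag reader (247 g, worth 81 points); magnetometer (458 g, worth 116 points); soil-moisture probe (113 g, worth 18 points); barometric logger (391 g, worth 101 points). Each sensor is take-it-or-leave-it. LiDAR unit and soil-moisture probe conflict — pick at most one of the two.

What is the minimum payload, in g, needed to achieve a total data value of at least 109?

434

Need the lightest bundle worth ≥ 109.
radiometer + barometric logger reaches 110 using 434 g.
No combination under 434 g hits 109.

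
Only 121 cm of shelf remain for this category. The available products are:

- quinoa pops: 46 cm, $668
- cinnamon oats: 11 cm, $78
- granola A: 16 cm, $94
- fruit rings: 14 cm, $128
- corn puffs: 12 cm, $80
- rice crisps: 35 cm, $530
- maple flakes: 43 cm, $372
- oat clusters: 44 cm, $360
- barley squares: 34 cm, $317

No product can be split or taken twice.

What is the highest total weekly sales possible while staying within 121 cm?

The ratio ordering already packs tightly: quinoa pops + rice crisps + barley squares, 115 cm, 1515.
An exhaustive check of the 512 subsets confirms 1515.

1515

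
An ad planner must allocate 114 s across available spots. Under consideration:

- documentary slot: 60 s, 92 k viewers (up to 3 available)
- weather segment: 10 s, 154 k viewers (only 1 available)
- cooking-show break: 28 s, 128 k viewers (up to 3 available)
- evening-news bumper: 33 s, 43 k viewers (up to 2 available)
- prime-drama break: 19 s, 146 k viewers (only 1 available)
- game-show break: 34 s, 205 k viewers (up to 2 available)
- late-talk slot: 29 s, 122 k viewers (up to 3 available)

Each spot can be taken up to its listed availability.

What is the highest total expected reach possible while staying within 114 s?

710

Best packing: weather segment + prime-drama break + 2×game-show break — 97 s, 710 total.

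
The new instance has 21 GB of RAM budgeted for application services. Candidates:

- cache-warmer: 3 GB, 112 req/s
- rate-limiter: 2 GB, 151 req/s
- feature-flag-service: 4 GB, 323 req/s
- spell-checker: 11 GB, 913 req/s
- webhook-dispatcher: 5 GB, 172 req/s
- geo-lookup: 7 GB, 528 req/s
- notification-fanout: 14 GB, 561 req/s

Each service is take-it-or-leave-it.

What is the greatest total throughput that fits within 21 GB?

1592

The ratio heuristic lands on cache-warmer + rate-limiter + feature-flag-service + spell-checker (1499) but leaves 1 GB idle.
The 7 GB tied up in cache-warmer and feature-flag-service is better spent on geo-lookup — total rises to 1592 (20 GB).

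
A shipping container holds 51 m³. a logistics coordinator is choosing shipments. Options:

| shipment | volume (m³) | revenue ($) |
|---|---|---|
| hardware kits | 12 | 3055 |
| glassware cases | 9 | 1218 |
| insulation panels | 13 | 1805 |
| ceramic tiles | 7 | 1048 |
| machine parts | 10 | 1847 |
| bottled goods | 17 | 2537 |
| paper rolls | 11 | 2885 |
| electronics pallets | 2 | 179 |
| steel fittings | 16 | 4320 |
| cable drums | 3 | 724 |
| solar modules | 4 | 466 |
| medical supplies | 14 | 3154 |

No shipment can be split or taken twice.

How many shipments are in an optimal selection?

5

Optimal total is 12286.
hardware kits + machine parts + paper rolls + electronics pallets + steel fittings hits 12286 at 51 m³.
All optima have 5 shipments.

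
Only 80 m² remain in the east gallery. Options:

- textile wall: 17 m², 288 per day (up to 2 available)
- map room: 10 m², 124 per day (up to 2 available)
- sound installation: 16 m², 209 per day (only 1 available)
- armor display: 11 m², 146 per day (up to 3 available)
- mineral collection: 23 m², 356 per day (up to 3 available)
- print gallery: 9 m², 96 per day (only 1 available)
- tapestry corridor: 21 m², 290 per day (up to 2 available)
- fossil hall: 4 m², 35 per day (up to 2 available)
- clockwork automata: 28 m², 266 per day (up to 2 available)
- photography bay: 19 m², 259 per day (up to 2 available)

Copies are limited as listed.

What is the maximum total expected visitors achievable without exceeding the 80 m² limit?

The ratio ordering already packs tightly: 2×textile wall + 2×mineral collection, 80 m², 1288.
That's the maximum — no swap from here does better than 1288.

1288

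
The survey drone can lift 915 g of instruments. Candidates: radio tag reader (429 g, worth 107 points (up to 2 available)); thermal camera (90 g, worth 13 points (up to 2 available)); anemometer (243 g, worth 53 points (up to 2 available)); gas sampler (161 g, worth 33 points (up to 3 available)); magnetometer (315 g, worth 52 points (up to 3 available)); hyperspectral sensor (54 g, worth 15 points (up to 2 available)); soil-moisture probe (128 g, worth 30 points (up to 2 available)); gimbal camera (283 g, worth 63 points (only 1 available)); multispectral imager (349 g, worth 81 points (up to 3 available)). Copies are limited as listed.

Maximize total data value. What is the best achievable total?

Taking the top-ratio sensors first gives radio tag reader + thermal camera + 2×hyperspectral sensor + 2×soil-moisture probe for 210 (883 g).
Replace thermal camera and hyperspectral sensor and 2×soil-moisture probe with radio tag reader: the trade gains 19 net, giving 229 at 912 g.
That's the maximum — no swap from here does better than 229.

229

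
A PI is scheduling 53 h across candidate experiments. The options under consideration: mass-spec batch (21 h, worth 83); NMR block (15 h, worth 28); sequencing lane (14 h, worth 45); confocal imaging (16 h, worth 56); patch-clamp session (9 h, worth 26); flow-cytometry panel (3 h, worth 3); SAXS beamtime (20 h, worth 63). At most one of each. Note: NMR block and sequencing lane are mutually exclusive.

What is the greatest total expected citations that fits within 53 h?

Mass-spec batch + sequencing lane + confocal imaging uses 51 of the 53 h and totals 184.
The spare 2 h is too small for any remaining experiment, and no feasible exchange beats 184.

184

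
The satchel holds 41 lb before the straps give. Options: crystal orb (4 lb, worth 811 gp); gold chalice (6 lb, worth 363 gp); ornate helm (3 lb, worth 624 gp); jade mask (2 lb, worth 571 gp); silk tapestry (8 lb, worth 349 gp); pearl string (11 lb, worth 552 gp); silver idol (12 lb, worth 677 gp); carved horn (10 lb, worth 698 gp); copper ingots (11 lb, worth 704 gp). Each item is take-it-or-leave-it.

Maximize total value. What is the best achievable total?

3960

Greedy by ratio would take crystal orb + gold chalice + ornate helm + jade mask + carved horn + copper ingots: 36 lb used, total 3771.
The 6 lb tied up in gold chalice is better spent on pearl string — total rises to 3960 (41 lb).
That's the maximum — no swap from here does better than 3960.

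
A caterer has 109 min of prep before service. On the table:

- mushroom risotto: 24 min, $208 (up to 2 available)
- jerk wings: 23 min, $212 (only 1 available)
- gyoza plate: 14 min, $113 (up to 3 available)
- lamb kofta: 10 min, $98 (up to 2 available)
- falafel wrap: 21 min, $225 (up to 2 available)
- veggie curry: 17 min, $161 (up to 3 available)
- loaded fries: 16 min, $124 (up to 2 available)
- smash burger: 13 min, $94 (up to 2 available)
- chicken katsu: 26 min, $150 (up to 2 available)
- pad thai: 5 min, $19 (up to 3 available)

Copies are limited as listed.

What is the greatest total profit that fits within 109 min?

1082

Greedy by ratio would take 2×lamb kofta + 2×falafel wrap + 2×veggie curry + smash burger: 109 min used, total 1062.
Replace lamb kofta and smash burger with jerk wings: the trade gains 20 net, giving 1082 at 109 min.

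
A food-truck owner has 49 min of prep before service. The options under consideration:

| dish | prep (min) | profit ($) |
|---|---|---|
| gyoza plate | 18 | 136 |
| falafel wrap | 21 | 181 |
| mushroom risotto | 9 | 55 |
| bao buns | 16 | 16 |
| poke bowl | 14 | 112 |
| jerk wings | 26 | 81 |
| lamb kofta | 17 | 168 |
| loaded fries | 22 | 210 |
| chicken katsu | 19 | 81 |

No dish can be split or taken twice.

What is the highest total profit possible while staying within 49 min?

433

By profit per min: lamb kofta 9.88, loaded fries 9.55, falafel wrap 8.62 lead.
Best packing: mushroom risotto + lamb kofta + loaded fries — 48 min, 433 total.
No other feasible combination exceeds 433.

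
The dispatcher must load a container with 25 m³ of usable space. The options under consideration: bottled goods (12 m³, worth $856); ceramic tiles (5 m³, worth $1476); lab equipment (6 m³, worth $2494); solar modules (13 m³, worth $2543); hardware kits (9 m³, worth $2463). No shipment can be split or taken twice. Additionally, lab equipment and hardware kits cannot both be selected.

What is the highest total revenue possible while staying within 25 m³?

Best packing: ceramic tiles + lab equipment + solar modules — 24 m³, 6513 total.

6513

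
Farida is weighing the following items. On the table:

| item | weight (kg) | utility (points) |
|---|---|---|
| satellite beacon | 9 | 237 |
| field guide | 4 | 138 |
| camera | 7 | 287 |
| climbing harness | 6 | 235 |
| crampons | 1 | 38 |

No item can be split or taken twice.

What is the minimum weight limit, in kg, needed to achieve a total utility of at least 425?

Need the lightest bundle worth ≥ 425.
field guide + camera: 425 utility at 11 kg.
Below 11 kg the best achievable stays under 425.

11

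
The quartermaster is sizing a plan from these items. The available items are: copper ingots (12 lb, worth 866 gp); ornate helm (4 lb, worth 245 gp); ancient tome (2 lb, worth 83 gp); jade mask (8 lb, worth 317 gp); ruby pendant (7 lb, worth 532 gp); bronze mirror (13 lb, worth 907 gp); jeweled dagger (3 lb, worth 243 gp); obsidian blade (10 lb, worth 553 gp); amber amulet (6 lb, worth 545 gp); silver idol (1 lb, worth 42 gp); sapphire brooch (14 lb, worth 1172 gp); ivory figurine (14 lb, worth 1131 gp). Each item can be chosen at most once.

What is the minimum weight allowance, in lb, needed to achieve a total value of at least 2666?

34

Need the lightest bundle worth ≥ 2666.
Taking copper ingots + ancient tome + amber amulet + sapphire brooch gives 2666 (≥ 2666) for 34 lb.
No combination under 34 lb hits 2666.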